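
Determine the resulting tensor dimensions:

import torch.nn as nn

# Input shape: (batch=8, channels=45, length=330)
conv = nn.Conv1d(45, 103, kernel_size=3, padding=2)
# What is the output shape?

Input shape: (8, 45, 330)
Output shape: (8, 103, 332)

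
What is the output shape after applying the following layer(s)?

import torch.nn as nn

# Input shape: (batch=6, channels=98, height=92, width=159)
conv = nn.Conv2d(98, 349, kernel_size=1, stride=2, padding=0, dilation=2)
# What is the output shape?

Input shape: (6, 98, 92, 159)
Output shape: (6, 349, 46, 80)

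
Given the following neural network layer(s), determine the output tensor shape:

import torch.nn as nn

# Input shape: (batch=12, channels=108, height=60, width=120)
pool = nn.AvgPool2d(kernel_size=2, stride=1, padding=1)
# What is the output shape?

Input shape: (12, 108, 60, 120)
Output shape: (12, 108, 61, 121)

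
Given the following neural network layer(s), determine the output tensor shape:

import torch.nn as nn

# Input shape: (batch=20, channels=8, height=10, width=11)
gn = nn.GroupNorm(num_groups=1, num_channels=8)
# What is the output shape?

Input shape: (20, 8, 10, 11)
Output shape: (20, 8, 10, 11)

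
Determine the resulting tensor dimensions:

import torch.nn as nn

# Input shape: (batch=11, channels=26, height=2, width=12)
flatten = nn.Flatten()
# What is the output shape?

Input shape: (11, 26, 2, 12)
Output shape: (11, 624)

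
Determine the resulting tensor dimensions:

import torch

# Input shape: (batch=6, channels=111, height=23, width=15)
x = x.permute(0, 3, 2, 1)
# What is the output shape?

Input shape: (6, 111, 23, 15)
Output shape: (6, 15, 23, 111)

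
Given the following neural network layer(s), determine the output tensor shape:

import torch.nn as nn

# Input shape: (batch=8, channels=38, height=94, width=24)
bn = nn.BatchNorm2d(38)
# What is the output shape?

Input shape: (8, 38, 94, 24)
Output shape: (8, 38, 94, 24)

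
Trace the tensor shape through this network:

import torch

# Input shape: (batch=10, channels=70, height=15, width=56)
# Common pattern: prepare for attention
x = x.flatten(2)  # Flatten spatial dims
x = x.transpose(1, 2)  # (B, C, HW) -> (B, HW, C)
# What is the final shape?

Input shape: (10, 70, 15, 56)
  -> after flatten(2): (10, 70, 840)
Output shape: (10, 840, 70)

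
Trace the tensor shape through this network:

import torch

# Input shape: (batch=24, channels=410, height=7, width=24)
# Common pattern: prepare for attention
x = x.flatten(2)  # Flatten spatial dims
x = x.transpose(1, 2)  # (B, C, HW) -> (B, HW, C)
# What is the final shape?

Input shape: (24, 410, 7, 24)
  -> after flatten(2): (24, 410, 168)
Output shape: (24, 168, 410)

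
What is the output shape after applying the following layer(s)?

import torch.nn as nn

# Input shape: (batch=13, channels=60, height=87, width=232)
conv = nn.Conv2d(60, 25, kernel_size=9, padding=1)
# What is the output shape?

Input shape: (13, 60, 87, 232)
Output shape: (13, 25, 81, 226)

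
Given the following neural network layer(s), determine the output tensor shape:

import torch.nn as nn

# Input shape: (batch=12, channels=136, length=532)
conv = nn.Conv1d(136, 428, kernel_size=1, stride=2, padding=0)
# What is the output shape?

Input shape: (12, 136, 532)
Output shape: (12, 428, 266)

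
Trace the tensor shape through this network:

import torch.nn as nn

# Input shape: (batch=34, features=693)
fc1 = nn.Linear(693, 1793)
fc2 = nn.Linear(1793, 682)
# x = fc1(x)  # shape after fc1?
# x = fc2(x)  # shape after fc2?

Input shape: (34, 693)
  -> after fc1: (34, 1793)
Output shape: (34, 682)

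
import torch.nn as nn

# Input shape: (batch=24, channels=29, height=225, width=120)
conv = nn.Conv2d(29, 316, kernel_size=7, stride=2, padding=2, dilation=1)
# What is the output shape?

Input shape: (24, 29, 225, 120)
Output shape: (24, 316, 112, 59)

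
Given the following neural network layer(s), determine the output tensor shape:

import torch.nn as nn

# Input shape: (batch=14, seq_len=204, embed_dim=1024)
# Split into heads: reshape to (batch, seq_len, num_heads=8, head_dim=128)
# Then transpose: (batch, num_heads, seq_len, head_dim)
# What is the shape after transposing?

Input shape: (14, 204, 1024)
  -> after reshape: (14, 204, 8, 128)
Output shape: (14, 8, 204, 128)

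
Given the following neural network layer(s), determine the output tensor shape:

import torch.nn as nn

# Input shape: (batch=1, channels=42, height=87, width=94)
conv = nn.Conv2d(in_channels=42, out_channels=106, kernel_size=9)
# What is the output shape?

Input shape: (1, 42, 87, 94)
Output shape: (1, 106, 79, 86)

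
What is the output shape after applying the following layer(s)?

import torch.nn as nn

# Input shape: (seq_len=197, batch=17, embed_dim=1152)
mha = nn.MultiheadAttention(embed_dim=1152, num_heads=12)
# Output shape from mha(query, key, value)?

Input shape: (197, 17, 1152)
Output shape: (197, 17, 1152)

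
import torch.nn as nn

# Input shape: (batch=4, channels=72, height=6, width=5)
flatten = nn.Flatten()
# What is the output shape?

Input shape: (4, 72, 6, 5)
Output shape: (4, 2160)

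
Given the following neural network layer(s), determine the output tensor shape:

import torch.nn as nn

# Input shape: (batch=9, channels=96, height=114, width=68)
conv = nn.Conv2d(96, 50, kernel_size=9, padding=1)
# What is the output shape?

Input shape: (9, 96, 114, 68)
Output shape: (9, 50, 108, 62)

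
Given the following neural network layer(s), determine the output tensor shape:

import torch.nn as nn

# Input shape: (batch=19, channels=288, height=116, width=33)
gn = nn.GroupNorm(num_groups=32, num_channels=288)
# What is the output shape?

Input shape: (19, 288, 116, 33)
Output shape: (19, 288, 116, 33)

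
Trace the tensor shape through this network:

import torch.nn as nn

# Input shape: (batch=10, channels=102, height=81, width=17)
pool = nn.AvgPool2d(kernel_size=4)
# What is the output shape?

Input shape: (10, 102, 81, 17)
Output shape: (10, 102, 20, 4)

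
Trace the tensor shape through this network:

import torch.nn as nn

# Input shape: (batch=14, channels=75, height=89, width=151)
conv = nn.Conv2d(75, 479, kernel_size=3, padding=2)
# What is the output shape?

Input shape: (14, 75, 89, 151)
Output shape: (14, 479, 91, 153)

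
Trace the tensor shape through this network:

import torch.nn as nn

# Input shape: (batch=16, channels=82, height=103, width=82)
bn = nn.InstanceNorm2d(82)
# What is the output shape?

Input shape: (16, 82, 103, 82)
Output shape: (16, 82, 103, 82)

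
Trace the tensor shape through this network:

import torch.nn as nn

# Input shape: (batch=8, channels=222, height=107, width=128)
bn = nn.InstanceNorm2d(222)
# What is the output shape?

Input shape: (8, 222, 107, 128)
Output shape: (8, 222, 107, 128)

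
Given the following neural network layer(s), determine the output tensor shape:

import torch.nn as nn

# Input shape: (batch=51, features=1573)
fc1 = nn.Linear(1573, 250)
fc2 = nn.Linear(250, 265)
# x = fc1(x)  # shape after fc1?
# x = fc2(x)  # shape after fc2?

Input shape: (51, 1573)
  -> after fc1: (51, 250)
Output shape: (51, 265)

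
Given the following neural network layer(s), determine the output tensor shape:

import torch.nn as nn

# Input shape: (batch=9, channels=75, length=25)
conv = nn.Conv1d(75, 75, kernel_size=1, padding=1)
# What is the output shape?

Input shape: (9, 75, 25)
Output shape: (9, 75, 27)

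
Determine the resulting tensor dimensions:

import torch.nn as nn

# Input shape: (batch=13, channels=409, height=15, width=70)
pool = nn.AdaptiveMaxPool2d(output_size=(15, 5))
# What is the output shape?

Input shape: (13, 409, 15, 70)
Output shape: (13, 409, 15, 5)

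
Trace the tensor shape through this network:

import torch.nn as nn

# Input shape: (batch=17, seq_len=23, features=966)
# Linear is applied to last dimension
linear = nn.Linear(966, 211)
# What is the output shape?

Input shape: (17, 23, 966)
Output shape: (17, 23, 211)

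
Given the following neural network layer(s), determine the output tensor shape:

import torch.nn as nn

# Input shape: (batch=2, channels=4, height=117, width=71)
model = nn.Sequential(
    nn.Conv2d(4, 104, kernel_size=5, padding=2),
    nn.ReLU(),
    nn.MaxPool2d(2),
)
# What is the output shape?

Input shape: (2, 4, 117, 71)
  -> after Conv2d: (2, 104, 117, 71)
  -> after ReLU: (2, 104, 117, 71)
Output shape: (2, 104, 58, 35)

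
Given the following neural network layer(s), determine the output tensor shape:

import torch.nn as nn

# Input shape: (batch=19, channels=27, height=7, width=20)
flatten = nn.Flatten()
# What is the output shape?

Input shape: (19, 27, 7, 20)
Output shape: (19, 3780)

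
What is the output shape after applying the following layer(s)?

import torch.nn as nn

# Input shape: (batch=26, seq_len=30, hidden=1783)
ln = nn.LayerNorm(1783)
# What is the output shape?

Input shape: (26, 30, 1783)
Output shape: (26, 30, 1783)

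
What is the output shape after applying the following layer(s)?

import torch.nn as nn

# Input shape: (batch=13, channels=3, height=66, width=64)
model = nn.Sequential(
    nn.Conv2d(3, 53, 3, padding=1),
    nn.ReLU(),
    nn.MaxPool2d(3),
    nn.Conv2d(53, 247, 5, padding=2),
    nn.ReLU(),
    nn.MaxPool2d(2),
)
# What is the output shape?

Input shape: (13, 3, 66, 64)
  -> after first Conv2d: (13, 53, 66, 64)
  -> after first MaxPool2d: (13, 53, 22, 21)
  -> after second Conv2d: (13, 247, 22, 21)
Output shape: (13, 247, 11, 10)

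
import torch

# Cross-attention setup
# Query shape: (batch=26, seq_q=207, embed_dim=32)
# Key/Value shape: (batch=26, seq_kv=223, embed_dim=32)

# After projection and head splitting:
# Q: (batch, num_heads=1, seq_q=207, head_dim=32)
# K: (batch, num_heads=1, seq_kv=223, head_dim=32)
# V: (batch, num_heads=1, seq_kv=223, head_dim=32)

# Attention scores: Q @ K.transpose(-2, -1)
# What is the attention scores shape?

Input shape: (26, 207, 32)
Output shape: (26, 1, 207, 223)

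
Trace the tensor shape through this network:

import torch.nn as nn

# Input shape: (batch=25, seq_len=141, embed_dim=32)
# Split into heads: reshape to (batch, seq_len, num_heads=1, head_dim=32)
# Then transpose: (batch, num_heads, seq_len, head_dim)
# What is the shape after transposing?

Input shape: (25, 141, 32)
  -> after reshape: (25, 141, 1, 32)
Output shape: (25, 1, 141, 32)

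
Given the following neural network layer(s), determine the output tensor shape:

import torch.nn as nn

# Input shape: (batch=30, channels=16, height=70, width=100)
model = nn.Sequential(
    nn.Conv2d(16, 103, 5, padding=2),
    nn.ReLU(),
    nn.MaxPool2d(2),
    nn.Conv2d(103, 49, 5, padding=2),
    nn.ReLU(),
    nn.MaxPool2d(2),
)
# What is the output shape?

Input shape: (30, 16, 70, 100)
  -> after first Conv2d: (30, 103, 70, 100)
  -> after first MaxPool2d: (30, 103, 35, 50)
  -> after second Conv2d: (30, 49, 35, 50)
Output shape: (30, 49, 17, 25)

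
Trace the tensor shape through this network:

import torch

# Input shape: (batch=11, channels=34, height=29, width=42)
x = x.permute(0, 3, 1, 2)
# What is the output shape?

Input shape: (11, 34, 29, 42)
Output shape: (11, 42, 34, 29)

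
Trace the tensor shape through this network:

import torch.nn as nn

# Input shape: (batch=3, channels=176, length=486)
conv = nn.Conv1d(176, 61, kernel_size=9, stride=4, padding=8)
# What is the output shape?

Input shape: (3, 176, 486)
Output shape: (3, 61, 124)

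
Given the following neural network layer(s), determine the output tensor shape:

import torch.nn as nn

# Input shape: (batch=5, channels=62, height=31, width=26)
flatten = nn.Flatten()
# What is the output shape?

Input shape: (5, 62, 31, 26)
Output shape: (5, 49972)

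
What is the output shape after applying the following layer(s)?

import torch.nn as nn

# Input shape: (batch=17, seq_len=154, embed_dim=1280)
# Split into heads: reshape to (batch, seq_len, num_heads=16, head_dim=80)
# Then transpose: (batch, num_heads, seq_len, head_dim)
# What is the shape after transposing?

Input shape: (17, 154, 1280)
  -> after reshape: (17, 154, 16, 80)
Output shape: (17, 16, 154, 80)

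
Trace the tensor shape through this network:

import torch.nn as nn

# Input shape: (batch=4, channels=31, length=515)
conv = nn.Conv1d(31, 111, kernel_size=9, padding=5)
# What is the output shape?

Input shape: (4, 31, 515)
Output shape: (4, 111, 517)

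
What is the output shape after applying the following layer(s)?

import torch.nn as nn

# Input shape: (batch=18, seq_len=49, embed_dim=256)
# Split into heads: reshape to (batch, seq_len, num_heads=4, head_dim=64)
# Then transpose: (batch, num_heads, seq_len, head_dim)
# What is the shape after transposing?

Input shape: (18, 49, 256)
  -> after reshape: (18, 49, 4, 64)
Output shape: (18, 4, 49, 64)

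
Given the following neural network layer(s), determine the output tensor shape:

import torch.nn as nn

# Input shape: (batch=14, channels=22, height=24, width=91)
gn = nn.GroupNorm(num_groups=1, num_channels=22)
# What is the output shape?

Input shape: (14, 22, 24, 91)
Output shape: (14, 22, 24, 91)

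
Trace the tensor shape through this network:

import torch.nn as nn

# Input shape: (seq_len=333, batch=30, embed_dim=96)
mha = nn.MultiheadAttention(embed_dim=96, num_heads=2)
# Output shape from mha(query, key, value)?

Input shape: (333, 30, 96)
Output shape: (333, 30, 96)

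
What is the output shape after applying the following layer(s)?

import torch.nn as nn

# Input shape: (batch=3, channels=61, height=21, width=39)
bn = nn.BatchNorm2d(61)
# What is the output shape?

Input shape: (3, 61, 21, 39)
Output shape: (3, 61, 21, 39)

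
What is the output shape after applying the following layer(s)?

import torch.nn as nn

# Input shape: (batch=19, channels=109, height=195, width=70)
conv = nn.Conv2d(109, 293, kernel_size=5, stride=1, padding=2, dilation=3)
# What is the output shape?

Input shape: (19, 109, 195, 70)
Output shape: (19, 293, 187, 62)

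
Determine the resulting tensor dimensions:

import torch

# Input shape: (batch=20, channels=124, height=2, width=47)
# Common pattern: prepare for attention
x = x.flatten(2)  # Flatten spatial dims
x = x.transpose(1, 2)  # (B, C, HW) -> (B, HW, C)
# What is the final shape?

Input shape: (20, 124, 2, 47)
  -> after flatten(2): (20, 124, 94)
Output shape: (20, 94, 124)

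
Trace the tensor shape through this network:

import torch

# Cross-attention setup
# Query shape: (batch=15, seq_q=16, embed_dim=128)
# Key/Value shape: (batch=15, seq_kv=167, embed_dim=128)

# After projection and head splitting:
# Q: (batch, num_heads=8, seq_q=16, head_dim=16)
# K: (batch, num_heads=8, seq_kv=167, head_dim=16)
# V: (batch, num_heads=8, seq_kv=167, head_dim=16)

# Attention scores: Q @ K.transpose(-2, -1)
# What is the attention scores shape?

Input shape: (15, 16, 128)
Output shape: (15, 8, 16, 167)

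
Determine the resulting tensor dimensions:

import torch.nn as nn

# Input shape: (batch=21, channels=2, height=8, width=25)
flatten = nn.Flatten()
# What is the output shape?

Input shape: (21, 2, 8, 25)
Output shape: (21, 400)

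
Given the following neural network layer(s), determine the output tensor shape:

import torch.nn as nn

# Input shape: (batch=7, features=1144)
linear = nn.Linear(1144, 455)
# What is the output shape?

Input shape: (7, 1144)
Output shape: (7, 455)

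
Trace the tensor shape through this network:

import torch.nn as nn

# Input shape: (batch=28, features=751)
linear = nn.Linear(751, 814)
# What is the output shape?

Input shape: (28, 751)
Output shape: (28, 814)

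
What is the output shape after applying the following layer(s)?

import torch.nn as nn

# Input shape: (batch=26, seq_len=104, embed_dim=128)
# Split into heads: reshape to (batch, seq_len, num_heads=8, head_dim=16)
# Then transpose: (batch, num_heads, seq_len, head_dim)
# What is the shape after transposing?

Input shape: (26, 104, 128)
  -> after reshape: (26, 104, 8, 16)
Output shape: (26, 8, 104, 16)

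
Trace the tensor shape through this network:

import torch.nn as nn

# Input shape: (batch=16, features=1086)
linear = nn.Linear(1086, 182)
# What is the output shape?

Input shape: (16, 1086)
Output shape: (16, 182)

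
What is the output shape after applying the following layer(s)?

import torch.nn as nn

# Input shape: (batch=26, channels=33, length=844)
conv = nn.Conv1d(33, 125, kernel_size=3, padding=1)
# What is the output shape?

Input shape: (26, 33, 844)
Output shape: (26, 125, 844)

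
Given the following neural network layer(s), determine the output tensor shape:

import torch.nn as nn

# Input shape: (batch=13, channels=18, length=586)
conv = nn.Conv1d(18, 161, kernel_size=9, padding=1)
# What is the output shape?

Input shape: (13, 18, 586)
Output shape: (13, 161, 580)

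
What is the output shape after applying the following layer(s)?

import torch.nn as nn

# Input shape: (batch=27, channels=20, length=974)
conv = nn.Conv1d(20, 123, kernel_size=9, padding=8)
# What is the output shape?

Input shape: (27, 20, 974)
Output shape: (27, 123, 982)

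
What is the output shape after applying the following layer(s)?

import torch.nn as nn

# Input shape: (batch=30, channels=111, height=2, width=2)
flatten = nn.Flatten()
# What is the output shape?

Input shape: (30, 111, 2, 2)
Output shape: (30, 444)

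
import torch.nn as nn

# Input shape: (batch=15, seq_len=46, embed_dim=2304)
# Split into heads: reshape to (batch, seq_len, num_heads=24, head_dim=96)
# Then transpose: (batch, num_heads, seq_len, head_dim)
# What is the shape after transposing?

Input shape: (15, 46, 2304)
  -> after reshape: (15, 46, 24, 96)
Output shape: (15, 24, 46, 96)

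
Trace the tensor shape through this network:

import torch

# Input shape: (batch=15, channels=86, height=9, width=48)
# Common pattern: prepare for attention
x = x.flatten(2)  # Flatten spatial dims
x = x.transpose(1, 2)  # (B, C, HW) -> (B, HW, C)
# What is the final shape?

Input shape: (15, 86, 9, 48)
  -> after flatten(2): (15, 86, 432)
Output shape: (15, 432, 86)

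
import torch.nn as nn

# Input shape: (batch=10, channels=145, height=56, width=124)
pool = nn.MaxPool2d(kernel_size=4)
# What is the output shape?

Input shape: (10, 145, 56, 124)
Output shape: (10, 145, 14, 31)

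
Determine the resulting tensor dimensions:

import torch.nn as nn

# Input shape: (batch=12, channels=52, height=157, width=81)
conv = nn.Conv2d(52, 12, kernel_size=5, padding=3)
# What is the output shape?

Input shape: (12, 52, 157, 81)
Output shape: (12, 12, 159, 83)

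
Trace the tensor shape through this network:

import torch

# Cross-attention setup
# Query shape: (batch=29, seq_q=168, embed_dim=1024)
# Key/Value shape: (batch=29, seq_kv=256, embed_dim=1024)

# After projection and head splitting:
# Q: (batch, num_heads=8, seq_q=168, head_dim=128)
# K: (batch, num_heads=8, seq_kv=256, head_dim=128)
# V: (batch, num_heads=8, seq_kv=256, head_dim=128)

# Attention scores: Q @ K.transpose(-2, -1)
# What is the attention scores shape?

Input shape: (29, 168, 1024)
Output shape: (29, 8, 168, 256)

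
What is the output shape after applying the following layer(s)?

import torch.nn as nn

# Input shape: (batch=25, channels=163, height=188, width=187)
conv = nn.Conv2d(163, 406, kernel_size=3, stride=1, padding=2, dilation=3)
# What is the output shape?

Input shape: (25, 163, 188, 187)
Output shape: (25, 406, 186, 185)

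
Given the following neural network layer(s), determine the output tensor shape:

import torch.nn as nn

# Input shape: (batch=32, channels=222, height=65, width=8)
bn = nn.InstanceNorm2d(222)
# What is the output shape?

Input shape: (32, 222, 65, 8)
Output shape: (32, 222, 65, 8)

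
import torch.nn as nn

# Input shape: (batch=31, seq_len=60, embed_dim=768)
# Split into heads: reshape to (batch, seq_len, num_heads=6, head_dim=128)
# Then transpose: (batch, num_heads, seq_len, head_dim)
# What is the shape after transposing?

Input shape: (31, 60, 768)
  -> after reshape: (31, 60, 6, 128)
Output shape: (31, 6, 60, 128)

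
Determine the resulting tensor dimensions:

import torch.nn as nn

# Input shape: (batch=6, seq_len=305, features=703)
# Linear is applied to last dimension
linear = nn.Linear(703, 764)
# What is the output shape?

Input shape: (6, 305, 703)
Output shape: (6, 305, 764)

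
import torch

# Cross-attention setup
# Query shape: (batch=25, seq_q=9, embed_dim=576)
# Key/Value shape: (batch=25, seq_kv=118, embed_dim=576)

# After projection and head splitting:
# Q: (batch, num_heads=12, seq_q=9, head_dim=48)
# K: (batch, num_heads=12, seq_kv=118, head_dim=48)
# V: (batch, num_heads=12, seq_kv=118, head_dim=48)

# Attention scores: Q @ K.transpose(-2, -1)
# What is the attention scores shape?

Input shape: (25, 9, 576)
Output shape: (25, 12, 9, 118)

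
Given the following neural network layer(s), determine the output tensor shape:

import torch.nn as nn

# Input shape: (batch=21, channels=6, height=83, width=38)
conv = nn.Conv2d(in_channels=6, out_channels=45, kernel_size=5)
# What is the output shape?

Input shape: (21, 6, 83, 38)
Output shape: (21, 45, 79, 34)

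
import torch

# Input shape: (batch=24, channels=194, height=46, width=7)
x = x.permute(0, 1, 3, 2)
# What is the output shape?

Input shape: (24, 194, 46, 7)
Output shape: (24, 194, 7, 46)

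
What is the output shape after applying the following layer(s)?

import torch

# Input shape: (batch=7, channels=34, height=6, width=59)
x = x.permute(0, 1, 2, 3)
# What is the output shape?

Input shape: (7, 34, 6, 59)
Output shape: (7, 34, 6, 59)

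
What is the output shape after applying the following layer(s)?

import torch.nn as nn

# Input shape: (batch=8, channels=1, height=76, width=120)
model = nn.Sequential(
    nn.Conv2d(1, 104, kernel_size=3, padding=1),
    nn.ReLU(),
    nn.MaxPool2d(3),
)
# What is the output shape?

Input shape: (8, 1, 76, 120)
  -> after Conv2d: (8, 104, 76, 120)
  -> after ReLU: (8, 104, 76, 120)
Output shape: (8, 104, 25, 40)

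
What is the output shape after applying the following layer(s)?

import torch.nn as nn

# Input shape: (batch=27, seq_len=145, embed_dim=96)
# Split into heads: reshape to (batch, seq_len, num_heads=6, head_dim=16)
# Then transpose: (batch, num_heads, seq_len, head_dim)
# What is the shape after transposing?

Input shape: (27, 145, 96)
  -> after reshape: (27, 145, 6, 16)
Output shape: (27, 6, 145, 16)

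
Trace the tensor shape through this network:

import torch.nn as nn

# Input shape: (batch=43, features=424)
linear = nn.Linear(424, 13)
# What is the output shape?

Input shape: (43, 424)
Output shape: (43, 13)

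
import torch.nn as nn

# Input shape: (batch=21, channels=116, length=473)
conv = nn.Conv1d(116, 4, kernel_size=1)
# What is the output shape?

Input shape: (21, 116, 473)
Output shape: (21, 4, 473)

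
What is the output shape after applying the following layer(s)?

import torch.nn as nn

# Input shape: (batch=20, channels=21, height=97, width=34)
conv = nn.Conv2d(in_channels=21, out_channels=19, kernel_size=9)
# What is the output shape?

Input shape: (20, 21, 97, 34)
Output shape: (20, 19, 89, 26)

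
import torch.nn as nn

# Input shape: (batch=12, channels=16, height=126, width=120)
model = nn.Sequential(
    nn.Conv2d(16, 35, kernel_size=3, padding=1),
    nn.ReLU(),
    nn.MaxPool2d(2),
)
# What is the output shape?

Input shape: (12, 16, 126, 120)
  -> after Conv2d: (12, 35, 126, 120)
  -> after ReLU: (12, 35, 126, 120)
Output shape: (12, 35, 63, 60)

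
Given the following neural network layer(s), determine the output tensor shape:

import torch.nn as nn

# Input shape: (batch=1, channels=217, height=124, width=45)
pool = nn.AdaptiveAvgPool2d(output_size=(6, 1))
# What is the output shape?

Input shape: (1, 217, 124, 45)
Output shape: (1, 217, 6, 1)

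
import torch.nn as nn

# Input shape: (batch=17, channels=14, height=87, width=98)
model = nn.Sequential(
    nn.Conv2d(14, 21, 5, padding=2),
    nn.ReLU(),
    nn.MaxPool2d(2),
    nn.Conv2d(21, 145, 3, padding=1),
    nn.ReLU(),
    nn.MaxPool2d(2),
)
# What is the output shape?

Input shape: (17, 14, 87, 98)
  -> after first Conv2d: (17, 21, 87, 98)
  -> after first MaxPool2d: (17, 21, 43, 49)
  -> after second Conv2d: (17, 145, 43, 49)
Output shape: (17, 145, 21, 24)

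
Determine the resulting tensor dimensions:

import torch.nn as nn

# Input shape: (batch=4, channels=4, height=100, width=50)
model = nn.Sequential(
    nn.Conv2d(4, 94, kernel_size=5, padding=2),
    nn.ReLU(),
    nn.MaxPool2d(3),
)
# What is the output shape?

Input shape: (4, 4, 100, 50)
  -> after Conv2d: (4, 94, 100, 50)
  -> after ReLU: (4, 94, 100, 50)
Output shape: (4, 94, 33, 16)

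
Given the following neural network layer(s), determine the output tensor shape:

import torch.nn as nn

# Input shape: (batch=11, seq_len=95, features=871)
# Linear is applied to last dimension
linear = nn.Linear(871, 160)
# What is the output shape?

Input shape: (11, 95, 871)
Output shape: (11, 95, 160)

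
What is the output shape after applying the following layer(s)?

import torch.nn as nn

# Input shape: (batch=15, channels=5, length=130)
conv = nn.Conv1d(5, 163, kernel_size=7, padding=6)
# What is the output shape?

Input shape: (15, 5, 130)
Output shape: (15, 163, 136)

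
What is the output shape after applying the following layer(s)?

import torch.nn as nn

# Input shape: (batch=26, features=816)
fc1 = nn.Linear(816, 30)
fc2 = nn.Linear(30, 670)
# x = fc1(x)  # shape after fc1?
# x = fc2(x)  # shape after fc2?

Input shape: (26, 816)
  -> after fc1: (26, 30)
Output shape: (26, 670)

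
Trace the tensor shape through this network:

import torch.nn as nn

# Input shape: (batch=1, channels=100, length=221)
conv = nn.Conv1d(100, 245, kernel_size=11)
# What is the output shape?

Input shape: (1, 100, 221)
Output shape: (1, 245, 211)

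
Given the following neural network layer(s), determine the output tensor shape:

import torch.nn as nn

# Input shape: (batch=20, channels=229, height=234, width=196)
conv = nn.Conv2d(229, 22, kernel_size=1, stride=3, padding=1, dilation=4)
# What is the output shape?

Input shape: (20, 229, 234, 196)
Output shape: (20, 22, 79, 66)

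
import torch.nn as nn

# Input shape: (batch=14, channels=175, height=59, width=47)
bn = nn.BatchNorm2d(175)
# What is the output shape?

Input shape: (14, 175, 59, 47)
Output shape: (14, 175, 59, 47)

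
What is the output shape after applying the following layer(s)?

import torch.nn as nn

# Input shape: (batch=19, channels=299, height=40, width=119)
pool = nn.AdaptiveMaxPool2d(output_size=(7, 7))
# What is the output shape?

Input shape: (19, 299, 40, 119)
Output shape: (19, 299, 7, 7)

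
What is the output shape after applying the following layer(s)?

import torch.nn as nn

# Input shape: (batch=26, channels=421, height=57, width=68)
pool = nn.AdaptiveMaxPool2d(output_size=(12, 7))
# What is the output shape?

Input shape: (26, 421, 57, 68)
Output shape: (26, 421, 12, 7)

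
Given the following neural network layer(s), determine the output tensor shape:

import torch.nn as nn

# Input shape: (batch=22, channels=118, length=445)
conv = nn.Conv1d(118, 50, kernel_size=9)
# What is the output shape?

Input shape: (22, 118, 445)
Output shape: (22, 50, 437)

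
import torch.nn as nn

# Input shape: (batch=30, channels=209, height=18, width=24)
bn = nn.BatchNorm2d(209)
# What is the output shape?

Input shape: (30, 209, 18, 24)
Output shape: (30, 209, 18, 24)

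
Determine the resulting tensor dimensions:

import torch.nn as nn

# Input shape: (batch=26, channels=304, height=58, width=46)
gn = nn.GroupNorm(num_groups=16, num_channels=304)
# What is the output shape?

Input shape: (26, 304, 58, 46)
Output shape: (26, 304, 58, 46)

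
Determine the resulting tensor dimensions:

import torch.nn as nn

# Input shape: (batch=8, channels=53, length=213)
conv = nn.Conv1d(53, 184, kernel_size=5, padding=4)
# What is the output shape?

Input shape: (8, 53, 213)
Output shape: (8, 184, 217)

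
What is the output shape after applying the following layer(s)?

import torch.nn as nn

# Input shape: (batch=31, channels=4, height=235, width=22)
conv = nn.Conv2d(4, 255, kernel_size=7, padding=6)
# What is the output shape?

Input shape: (31, 4, 235, 22)
Output shape: (31, 255, 241, 28)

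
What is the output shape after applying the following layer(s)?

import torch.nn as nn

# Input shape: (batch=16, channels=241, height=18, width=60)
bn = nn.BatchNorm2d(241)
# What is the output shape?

Input shape: (16, 241, 18, 60)
Output shape: (16, 241, 18, 60)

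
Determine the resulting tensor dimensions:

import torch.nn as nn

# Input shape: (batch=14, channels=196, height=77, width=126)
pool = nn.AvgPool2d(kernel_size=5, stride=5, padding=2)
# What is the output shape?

Input shape: (14, 196, 77, 126)
Output shape: (14, 196, 16, 26)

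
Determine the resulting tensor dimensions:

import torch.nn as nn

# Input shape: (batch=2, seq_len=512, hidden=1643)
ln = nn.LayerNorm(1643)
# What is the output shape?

Input shape: (2, 512, 1643)
Output shape: (2, 512, 1643)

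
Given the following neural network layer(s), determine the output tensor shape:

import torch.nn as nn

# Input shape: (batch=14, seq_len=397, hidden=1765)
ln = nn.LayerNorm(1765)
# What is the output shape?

Input shape: (14, 397, 1765)
Output shape: (14, 397, 1765)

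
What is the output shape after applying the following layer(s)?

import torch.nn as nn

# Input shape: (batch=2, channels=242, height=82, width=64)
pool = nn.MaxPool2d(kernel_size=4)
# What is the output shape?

Input shape: (2, 242, 82, 64)
Output shape: (2, 242, 20, 16)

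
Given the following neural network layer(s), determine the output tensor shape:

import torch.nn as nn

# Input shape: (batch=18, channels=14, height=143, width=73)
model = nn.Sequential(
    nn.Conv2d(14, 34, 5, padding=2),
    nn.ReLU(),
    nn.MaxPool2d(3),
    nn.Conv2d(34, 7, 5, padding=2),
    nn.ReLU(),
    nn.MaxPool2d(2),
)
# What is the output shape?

Input shape: (18, 14, 143, 73)
  -> after first Conv2d: (18, 34, 143, 73)
  -> after first MaxPool2d: (18, 34, 47, 24)
  -> after second Conv2d: (18, 7, 47, 24)
Output shape: (18, 7, 23, 12)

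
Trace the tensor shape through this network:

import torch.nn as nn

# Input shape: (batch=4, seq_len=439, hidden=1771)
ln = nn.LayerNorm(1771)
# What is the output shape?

Input shape: (4, 439, 1771)
Output shape: (4, 439, 1771)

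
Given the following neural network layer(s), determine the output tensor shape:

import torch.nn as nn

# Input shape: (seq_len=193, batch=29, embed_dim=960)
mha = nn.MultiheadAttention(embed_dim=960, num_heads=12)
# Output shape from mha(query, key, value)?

Input shape: (193, 29, 960)
Output shape: (193, 29, 960)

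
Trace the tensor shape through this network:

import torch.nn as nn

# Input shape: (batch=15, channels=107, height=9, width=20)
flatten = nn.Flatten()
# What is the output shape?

Input shape: (15, 107, 9, 20)
Output shape: (15, 19260)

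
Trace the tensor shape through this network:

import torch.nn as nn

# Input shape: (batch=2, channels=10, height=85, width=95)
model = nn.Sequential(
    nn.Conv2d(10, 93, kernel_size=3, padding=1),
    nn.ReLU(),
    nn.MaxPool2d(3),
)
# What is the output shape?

Input shape: (2, 10, 85, 95)
  -> after Conv2d: (2, 93, 85, 95)
  -> after ReLU: (2, 93, 85, 95)
Output shape: (2, 93, 28, 31)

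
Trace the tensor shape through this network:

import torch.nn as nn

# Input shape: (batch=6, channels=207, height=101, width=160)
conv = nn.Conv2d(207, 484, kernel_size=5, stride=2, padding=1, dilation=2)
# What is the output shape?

Input shape: (6, 207, 101, 160)
Output shape: (6, 484, 48, 77)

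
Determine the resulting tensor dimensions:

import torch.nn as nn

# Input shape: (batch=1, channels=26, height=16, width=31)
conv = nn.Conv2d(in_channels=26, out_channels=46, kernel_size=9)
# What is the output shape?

Input shape: (1, 26, 16, 31)
Output shape: (1, 46, 8, 23)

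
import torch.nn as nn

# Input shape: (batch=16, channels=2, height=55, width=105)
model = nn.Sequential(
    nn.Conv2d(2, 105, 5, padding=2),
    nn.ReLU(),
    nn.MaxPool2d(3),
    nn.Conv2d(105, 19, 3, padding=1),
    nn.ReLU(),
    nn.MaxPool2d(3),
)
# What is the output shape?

Input shape: (16, 2, 55, 105)
  -> after first Conv2d: (16, 105, 55, 105)
  -> after first MaxPool2d: (16, 105, 18, 35)
  -> after second Conv2d: (16, 19, 18, 35)
Output shape: (16, 19, 6, 11)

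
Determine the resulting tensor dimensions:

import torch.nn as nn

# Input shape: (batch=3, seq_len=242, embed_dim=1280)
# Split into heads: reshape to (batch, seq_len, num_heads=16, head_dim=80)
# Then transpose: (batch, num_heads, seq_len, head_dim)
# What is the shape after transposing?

Input shape: (3, 242, 1280)
  -> after reshape: (3, 242, 16, 80)
Output shape: (3, 16, 242, 80)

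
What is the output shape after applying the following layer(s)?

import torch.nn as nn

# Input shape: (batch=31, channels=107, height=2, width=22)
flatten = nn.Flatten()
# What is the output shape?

Input shape: (31, 107, 2, 22)
Output shape: (31, 4708)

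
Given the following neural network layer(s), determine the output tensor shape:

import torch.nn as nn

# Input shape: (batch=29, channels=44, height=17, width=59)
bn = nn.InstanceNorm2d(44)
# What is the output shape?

Input shape: (29, 44, 17, 59)
Output shape: (29, 44, 17, 59)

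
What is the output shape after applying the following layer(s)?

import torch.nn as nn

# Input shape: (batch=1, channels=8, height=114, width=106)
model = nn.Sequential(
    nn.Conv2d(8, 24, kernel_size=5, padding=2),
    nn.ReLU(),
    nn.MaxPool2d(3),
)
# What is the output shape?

Input shape: (1, 8, 114, 106)
  -> after Conv2d: (1, 24, 114, 106)
  -> after ReLU: (1, 24, 114, 106)
Output shape: (1, 24, 38, 35)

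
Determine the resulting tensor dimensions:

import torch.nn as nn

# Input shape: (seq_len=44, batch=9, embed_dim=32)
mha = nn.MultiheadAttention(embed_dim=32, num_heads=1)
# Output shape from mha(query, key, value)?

Input shape: (44, 9, 32)
Output shape: (44, 9, 32)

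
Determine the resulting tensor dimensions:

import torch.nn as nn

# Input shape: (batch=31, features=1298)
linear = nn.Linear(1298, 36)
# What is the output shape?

Input shape: (31, 1298)
Output shape: (31, 36)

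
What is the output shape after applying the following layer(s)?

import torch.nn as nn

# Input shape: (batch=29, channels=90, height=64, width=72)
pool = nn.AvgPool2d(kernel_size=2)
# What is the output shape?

Input shape: (29, 90, 64, 72)
Output shape: (29, 90, 32, 36)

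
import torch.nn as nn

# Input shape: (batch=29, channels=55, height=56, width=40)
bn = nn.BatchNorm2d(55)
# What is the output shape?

Input shape: (29, 55, 56, 40)
Output shape: (29, 55, 56, 40)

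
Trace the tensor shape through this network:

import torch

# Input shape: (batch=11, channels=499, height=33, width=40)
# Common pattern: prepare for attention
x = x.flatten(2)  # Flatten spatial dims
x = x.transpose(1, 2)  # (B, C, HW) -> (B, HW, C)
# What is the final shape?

Input shape: (11, 499, 33, 40)
  -> after flatten(2): (11, 499, 1320)
Output shape: (11, 1320, 499)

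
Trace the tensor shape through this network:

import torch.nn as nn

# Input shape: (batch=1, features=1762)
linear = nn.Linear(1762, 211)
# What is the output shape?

Input shape: (1, 1762)
Output shape: (1, 211)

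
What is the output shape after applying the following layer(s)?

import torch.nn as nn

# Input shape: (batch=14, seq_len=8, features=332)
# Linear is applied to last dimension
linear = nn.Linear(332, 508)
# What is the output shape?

Input shape: (14, 8, 332)
Output shape: (14, 8, 508)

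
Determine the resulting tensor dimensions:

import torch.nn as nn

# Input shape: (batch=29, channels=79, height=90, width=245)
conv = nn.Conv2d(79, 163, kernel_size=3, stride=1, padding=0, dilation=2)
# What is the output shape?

Input shape: (29, 79, 90, 245)
Output shape: (29, 163, 86, 241)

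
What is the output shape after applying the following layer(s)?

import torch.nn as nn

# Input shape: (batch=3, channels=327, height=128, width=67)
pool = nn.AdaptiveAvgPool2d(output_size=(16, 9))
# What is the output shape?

Input shape: (3, 327, 128, 67)
Output shape: (3, 327, 16, 9)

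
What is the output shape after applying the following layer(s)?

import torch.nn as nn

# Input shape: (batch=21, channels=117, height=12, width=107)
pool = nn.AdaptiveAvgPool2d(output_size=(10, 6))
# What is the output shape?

Input shape: (21, 117, 12, 107)
Output shape: (21, 117, 10, 6)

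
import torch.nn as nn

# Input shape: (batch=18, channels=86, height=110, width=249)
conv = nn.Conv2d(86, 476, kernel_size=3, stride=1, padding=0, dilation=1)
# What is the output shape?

Input shape: (18, 86, 110, 249)
Output shape: (18, 476, 108, 247)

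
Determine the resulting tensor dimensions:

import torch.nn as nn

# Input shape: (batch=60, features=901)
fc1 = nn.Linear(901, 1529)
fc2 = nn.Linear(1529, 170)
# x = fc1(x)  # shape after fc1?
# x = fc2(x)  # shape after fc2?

Input shape: (60, 901)
  -> after fc1: (60, 1529)
Output shape: (60, 170)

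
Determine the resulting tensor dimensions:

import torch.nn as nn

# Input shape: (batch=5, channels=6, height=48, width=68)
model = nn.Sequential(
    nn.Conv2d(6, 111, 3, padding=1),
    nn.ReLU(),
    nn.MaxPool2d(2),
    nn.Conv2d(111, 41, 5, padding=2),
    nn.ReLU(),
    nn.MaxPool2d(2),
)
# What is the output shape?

Input shape: (5, 6, 48, 68)
  -> after first Conv2d: (5, 111, 48, 68)
  -> after first MaxPool2d: (5, 111, 24, 34)
  -> after second Conv2d: (5, 41, 24, 34)
Output shape: (5, 41, 12, 17)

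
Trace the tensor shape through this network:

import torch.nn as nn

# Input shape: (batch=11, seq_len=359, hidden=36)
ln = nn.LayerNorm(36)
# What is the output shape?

Input shape: (11, 359, 36)
Output shape: (11, 359, 36)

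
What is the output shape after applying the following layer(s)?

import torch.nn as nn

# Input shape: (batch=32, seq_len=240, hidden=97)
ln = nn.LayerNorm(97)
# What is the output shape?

Input shape: (32, 240, 97)
Output shape: (32, 240, 97)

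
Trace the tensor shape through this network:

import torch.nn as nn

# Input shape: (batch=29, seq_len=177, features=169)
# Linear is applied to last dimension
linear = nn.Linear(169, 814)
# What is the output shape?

Input shape: (29, 177, 169)
Output shape: (29, 177, 814)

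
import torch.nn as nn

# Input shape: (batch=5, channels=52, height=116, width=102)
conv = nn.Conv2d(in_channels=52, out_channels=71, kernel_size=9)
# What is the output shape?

Input shape: (5, 52, 116, 102)
Output shape: (5, 71, 108, 94)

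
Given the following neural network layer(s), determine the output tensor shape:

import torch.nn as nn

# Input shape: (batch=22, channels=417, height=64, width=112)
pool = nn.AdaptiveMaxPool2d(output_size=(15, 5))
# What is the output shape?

Input shape: (22, 417, 64, 112)
Output shape: (22, 417, 15, 5)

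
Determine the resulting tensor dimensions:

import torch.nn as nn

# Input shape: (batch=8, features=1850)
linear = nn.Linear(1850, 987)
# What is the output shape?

Input shape: (8, 1850)
Output shape: (8, 987)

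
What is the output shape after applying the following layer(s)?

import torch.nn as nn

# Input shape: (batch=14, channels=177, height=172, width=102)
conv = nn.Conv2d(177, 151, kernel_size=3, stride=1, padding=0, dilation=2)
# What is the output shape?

Input shape: (14, 177, 172, 102)
Output shape: (14, 151, 168, 98)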